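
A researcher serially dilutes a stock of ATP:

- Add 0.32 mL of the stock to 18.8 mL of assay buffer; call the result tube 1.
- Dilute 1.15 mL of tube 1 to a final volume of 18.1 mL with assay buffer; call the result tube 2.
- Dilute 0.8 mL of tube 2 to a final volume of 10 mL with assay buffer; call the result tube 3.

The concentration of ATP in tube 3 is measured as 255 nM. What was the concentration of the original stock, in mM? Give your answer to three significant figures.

3.00 mM

Step 1: 0.32 mL + 18.8 mL = 19.12 mL total → factor 19.12/0.32 = 59.75
Step 2: 1.15 mL brought to 18.1 mL → factor 18.1/1.15 = 15.739
Step 3: 0.8 mL brought to 10 mL → factor 10/0.8 = 12.5
Overall dilution factor = 59.75 × 15.739 × 12.5 = 11755
Stock = 255 nM × 11755 = 2.998 × 10^6 nM = 3.00 mM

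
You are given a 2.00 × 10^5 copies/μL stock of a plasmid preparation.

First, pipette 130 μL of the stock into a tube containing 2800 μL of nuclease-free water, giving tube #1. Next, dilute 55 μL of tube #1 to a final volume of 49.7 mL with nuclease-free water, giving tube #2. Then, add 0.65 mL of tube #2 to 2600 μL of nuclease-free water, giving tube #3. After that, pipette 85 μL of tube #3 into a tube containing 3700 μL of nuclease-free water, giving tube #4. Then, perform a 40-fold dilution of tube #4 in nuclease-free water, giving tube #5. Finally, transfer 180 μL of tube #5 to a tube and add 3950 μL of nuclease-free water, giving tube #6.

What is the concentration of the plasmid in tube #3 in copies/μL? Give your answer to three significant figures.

Step 1: 130 μL + 2800 μL = 2930 μL total → factor 2930/130 = 22.538
Step 2: 55 μL brought to 49.7 mL → factor 49700/55 = 903.64
Step 3: 0.65 mL + 2600 μL = 3.25 mL total → factor 3.25/0.65 = 5
Dilution factor through tube #3 = 22.538 × 903.64 × 5 = 1.0183 × 10^5
[tube #3] = 2.00 × 10^5 copies/μL / 1.0183 × 10^5 = 1.96 copies/μL

1.96 copies/μL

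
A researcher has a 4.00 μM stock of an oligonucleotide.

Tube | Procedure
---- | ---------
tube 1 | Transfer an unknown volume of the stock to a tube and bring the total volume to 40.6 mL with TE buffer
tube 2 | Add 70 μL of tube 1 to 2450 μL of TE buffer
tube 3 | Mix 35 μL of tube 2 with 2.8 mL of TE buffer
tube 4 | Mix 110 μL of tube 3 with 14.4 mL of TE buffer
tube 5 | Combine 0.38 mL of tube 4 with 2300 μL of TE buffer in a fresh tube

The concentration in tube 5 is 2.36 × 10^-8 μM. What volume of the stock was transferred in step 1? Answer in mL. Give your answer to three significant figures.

Step 1: v brought to 40.6 mL → factor = 40.6 mL/v
Step 2: 70 μL + 2450 μL = 2520 μL total → factor 2520/70 = 36
Step 3: 35 μL + 2.8 mL = 2835 μL total → factor 2835/35 = 81
Step 4: 110 μL + 14.4 mL = 14510 μL total → factor 14510/110 = 131.91
Step 5: 0.38 mL + 2300 μL = 2.68 mL total → factor 2.68/0.38 = 7.0526
Product of known-step factors = 2.7128 × 10^6
Overall factor = 4.00 μM / (2.36 × 10^-8 μM) = 1.6949 × 10^8
Step-1 factor = 1.6949 × 10^8 / 2.7128 × 10^6 = 62.479
v = 40.6 mL / 62.479 = 0.650 mL

0.650 mL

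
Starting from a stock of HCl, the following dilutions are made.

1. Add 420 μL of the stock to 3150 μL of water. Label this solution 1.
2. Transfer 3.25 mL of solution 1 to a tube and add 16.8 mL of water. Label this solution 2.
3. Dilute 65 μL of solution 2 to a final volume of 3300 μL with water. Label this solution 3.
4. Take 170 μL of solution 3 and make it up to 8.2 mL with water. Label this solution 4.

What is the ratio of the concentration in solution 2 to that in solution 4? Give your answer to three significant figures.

2.45 × 10^3

Step 1: 420 μL + 3150 μL = 3570 μL total → factor 3570/420 = 8.5
Step 2: 3.25 mL + 16.8 mL = 20.05 mL total → factor 20.05/3.25 = 6.1692
Step 3: 65 μL brought to 3300 μL → factor 3300/65 = 50.769
Step 4: 170 μL brought to 8.2 mL → factor 8200/170 = 48.235
Dilution factor to solution 2 = 52.438; to solution 4 = 1.2841 × 10^5
[solution 2]/[solution 4] = (factor to solution 4)/(factor to solution 2) = 1.2841 × 10^5/52.438 = 2.45 × 10^3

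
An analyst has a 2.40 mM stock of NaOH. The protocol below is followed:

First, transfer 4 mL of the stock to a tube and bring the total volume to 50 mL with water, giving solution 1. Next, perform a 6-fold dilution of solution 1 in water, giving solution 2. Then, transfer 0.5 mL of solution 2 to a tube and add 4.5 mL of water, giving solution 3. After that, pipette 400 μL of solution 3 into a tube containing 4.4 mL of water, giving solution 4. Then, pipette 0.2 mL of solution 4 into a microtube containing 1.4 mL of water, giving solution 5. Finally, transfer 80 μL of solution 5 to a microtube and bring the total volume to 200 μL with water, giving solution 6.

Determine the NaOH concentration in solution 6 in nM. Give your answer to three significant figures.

Step 1: 4 mL brought to 50 mL → factor 50/4 = 12.5
Step 2: 6-fold → factor 6
Step 3: 0.5 mL + 4.5 mL = 5 mL total → factor 5/0.5 = 10
Step 4: 400 μL + 4.4 mL = 4800 μL total → factor 4800/400 = 12
Step 5: 0.2 mL + 1.4 mL = 1.6 mL total → factor 1.6/0.2 = 8
Step 6: 80 μL brought to 200 μL → factor 200/80 = 2.5
Overall dilution factor = 12.5 × 6 × 10 × 12 × 8 × 2.5 = 1.8 × 10^5
Final = 2.40 mM / 1.8 × 10^5 = 1.333 × 10^-5 mM = 13.3 nM

13.3 nM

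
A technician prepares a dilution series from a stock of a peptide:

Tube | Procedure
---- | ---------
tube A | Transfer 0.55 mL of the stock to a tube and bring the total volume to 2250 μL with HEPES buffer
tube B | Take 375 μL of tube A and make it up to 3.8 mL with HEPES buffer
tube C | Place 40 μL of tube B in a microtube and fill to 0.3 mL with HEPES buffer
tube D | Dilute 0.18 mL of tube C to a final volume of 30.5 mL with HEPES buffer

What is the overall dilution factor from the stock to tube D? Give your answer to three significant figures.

Step 1: 0.55 mL brought to 2250 μL → factor 2.25/0.55 = 4.0909
Step 2: 375 μL brought to 3.8 mL → factor 3800/375 = 10.133
Step 3: 40 μL brought to 0.3 mL → factor 300/40 = 7.5
Step 4: 0.18 mL brought to 30.5 mL → factor 30.5/0.18 = 169.44
Overall dilution factor = 4.0909 × 10.133 × 7.5 × 169.44 = 52682

5.27 × 10^4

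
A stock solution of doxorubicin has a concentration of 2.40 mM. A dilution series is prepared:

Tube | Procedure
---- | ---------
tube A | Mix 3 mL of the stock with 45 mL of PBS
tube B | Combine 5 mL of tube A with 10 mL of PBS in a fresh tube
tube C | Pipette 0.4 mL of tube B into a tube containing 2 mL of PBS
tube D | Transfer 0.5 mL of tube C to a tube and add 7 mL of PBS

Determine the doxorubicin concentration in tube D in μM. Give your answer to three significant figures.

0.556 μM

Step 1: 3 mL + 45 mL = 48 mL total → factor 48/3 = 16
Step 2: 5 mL + 10 mL = 15 mL total → factor 15/5 = 3
Step 3: 0.4 mL + 2 mL = 2.4 mL total → factor 2.4/0.4 = 6
Step 4: 0.5 mL + 7 mL = 7.5 mL total → factor 7.5/0.5 = 15
Overall dilution factor = 16 × 3 × 6 × 15 = 4320
Final = 2.40 mM / 4320 = 0.0005556 mM = 0.556 μM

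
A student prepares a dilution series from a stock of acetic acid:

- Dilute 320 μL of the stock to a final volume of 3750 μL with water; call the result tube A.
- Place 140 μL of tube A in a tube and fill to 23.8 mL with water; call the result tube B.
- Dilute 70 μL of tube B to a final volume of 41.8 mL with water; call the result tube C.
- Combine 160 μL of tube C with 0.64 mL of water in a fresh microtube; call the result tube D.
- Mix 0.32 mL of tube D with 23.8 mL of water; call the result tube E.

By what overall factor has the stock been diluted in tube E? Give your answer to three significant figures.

Step 1: 320 μL brought to 3750 μL → factor 3750/320 = 11.719
Step 2: 140 μL brought to 23.8 mL → factor 23800/140 = 170
Step 3: 70 μL brought to 41.8 mL → factor 41800/70 = 597.14
Step 4: 160 μL + 0.64 mL = 800 μL total → factor 800/160 = 5
Step 5: 0.32 mL + 23.8 mL = 24.12 mL total → factor 24.12/0.32 = 75.375
Overall dilution factor = 11.719 × 170 × 597.14 × 5 × 75.375 = 4.4834 × 10^8

4.48 × 10^8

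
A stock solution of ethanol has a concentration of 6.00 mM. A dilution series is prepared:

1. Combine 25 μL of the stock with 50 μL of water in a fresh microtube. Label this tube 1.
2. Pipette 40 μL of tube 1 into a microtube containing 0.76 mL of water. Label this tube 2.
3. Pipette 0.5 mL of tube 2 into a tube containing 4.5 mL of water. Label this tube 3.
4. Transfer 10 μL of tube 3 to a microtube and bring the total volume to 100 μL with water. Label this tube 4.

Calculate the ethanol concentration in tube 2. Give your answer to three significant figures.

0.100 mM

Step 1: 25 μL + 50 μL = 75 μL total → factor 75/25 = 3
Step 2: 40 μL + 0.76 mL = 800 μL total → factor 800/40 = 20
Dilution factor through tube 2 = 3 × 20 = 60
[tube 2] = 6.00 mM / 60 = 0.100 mM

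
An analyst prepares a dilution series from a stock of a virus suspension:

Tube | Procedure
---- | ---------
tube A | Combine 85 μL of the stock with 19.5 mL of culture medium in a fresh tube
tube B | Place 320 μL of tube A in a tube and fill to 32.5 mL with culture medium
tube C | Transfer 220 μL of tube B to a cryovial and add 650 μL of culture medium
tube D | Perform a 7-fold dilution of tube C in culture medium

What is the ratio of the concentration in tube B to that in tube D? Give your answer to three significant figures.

Step 1: 85 μL + 19.5 mL = 19585 μL total → factor 19585/85 = 230.41
Step 2: 320 μL brought to 32.5 mL → factor 32500/320 = 101.56
Step 3: 220 μL + 650 μL = 870 μL total → factor 870/220 = 3.9545
Step 4: 7-fold → factor 7
Dilution factor to tube B = 23401; to tube D = 6.4779 × 10^5
[tube B]/[tube D] = (factor to tube D)/(factor to tube B) = 6.4779 × 10^5/23401 = 27.7

27.7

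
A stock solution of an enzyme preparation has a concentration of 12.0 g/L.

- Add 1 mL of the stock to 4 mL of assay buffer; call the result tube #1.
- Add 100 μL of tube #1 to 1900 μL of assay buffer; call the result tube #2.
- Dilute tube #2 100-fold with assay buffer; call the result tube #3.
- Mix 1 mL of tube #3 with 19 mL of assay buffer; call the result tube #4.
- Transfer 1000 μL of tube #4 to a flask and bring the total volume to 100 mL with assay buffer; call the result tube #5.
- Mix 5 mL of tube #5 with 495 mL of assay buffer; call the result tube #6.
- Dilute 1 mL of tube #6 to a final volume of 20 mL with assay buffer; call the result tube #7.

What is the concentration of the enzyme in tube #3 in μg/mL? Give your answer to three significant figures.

1.20 μg/mL

Step 1: 1 mL + 4 mL = 5 mL total → factor 5/1 = 5
Step 2: 100 μL + 1900 μL = 2000 μL total → factor 2000/100 = 20
Step 3: 100-fold → factor 100
Dilution factor through tube #3 = 5 × 20 × 100 = 10000
[tube #3] = 12.0 g/L / 10000 = 0.001200 g/L = 1.20 μg/mL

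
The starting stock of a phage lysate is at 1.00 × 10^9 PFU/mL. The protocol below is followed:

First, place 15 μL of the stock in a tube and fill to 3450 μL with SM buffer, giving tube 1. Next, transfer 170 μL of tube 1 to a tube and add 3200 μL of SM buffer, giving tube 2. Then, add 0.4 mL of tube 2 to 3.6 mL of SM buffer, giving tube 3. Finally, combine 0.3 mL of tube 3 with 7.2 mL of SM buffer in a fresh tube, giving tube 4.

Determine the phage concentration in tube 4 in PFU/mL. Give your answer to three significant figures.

Step 1: 15 μL brought to 3450 μL → factor 3450/15 = 230
Step 2: 170 μL + 3200 μL = 3370 μL total → factor 3370/170 = 19.824
Step 3: 0.4 mL + 3.6 mL = 4 mL total → factor 4/0.4 = 10
Step 4: 0.3 mL + 7.2 mL = 7.5 mL total → factor 7.5/0.3 = 25
Overall dilution factor = 230 × 19.824 × 10 × 25 = 1.1399 × 10^6
Final = 1.00 × 10^9 PFU/mL / 1.1399 × 10^6 = 877 PFU/mL

877 PFU/mL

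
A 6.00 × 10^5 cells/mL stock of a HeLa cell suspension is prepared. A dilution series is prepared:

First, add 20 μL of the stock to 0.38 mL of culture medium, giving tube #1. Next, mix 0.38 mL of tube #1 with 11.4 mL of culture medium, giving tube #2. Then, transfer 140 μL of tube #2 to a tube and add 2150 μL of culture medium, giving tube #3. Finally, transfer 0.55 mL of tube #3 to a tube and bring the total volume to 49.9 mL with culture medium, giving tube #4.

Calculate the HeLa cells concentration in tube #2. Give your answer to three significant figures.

Step 1: 20 μL + 0.38 mL = 400 μL total → factor 400/20 = 20
Step 2: 0.38 mL + 11.4 mL = 11.78 mL total → factor 11.78/0.38 = 31
Dilution factor through tube #2 = 20 × 31 = 620
[tube #2] = 6.00 × 10^5 cells/mL / 620 = 968 cells/mL

968 cells/mL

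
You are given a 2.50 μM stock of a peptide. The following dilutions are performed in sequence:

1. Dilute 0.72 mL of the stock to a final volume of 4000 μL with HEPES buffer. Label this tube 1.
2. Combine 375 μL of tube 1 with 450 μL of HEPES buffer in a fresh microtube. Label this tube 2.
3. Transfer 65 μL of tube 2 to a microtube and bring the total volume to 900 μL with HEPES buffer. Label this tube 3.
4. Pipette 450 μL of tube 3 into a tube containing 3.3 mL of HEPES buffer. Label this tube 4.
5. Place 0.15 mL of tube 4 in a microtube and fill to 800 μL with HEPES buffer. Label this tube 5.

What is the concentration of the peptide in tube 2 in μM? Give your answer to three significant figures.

0.205 μM

Step 1: 0.72 mL brought to 4000 μL → factor 4/0.72 = 5.5556
Step 2: 375 μL + 450 μL = 825 μL total → factor 825/375 = 2.2
Dilution factor through tube 2 = 5.5556 × 2.2 = 12.222
[tube 2] = 2.50 μM / 12.222 = 0.205 μM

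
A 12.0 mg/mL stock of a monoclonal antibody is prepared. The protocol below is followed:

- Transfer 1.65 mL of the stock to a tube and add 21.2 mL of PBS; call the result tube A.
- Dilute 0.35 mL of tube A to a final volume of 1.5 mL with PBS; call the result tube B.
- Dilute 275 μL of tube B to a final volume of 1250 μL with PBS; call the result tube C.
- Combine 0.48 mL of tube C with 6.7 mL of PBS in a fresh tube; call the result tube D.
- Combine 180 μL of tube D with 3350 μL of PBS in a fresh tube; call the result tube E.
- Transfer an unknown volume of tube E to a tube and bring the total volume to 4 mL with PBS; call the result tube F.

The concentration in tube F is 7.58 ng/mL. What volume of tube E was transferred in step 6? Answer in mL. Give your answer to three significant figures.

Step 1: 1.65 mL + 21.2 mL = 22.85 mL total → factor 22.85/1.65 = 13.848
Step 2: 0.35 mL brought to 1.5 mL → factor 1.5/0.35 = 4.2857
Step 3: 275 μL brought to 1250 μL → factor 1250/275 = 4.5455
Step 4: 0.48 mL + 6.7 mL = 7.18 mL total → factor 7.18/0.48 = 14.958
Step 5: 180 μL + 3350 μL = 3530 μL total → factor 3530/180 = 19.611
Step 6: v brought to 4 mL → factor = 4 mL/v
Product of known-step factors = 79139
Overall factor = 12.0 mg/mL / (7.58 ng/mL) = 1.5831 × 10^6
Step-6 factor = 1.5831 × 10^6 / 79139 = 20.004
v = 4 mL / 20.004 = 0.200 mL

0.200 mL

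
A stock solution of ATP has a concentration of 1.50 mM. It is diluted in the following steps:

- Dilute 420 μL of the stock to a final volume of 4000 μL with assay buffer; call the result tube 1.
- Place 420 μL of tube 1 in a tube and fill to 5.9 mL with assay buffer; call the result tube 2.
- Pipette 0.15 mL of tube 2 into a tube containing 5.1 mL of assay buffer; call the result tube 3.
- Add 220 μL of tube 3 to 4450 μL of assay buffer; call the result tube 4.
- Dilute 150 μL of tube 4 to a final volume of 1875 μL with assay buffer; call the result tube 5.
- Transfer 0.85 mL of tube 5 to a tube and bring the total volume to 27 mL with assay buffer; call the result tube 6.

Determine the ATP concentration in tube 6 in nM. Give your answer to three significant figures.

Step 1: 420 μL brought to 4000 μL → factor 4000/420 = 9.5238
Step 2: 420 μL brought to 5.9 mL → factor 5900/420 = 14.048
Step 3: 0.15 mL + 5.1 mL = 5.25 mL total → factor 5.25/0.15 = 35
Step 4: 220 μL + 4450 μL = 4670 μL total → factor 4670/220 = 21.227
Step 5: 150 μL brought to 1875 μL → factor 1875/150 = 12.5
Step 6: 0.85 mL brought to 27 mL → factor 27/0.85 = 31.765
Overall dilution factor = 9.5238 × 14.048 × 35 × 21.227 × 12.5 × 31.765 = 3.9467 × 10^7
Final = 1.50 mM / 3.9467 × 10^7 = 3.801 × 10^-8 mM = 0.0380 nM

0.0380 nM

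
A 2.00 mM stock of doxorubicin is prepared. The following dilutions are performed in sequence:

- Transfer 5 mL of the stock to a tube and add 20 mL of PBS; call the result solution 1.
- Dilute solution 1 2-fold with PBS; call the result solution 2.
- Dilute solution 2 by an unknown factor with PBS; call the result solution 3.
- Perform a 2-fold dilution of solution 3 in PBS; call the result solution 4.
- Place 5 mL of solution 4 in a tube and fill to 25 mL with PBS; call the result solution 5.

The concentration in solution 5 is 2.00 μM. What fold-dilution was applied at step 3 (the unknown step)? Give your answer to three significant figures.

Step 1: 5 mL + 20 mL = 25 mL total → factor 25/5 = 5
Step 2: 2-fold → factor 2
Step 3: unknown factor x
Step 4: 2-fold → factor 2
Step 5: 5 mL brought to 25 mL → factor 25/5 = 5
Product of known-step factors = 100
Overall factor = 2.00 mM / (2.00 μM) = 1000
x = 1000 / 100 = 10.0

10.0-fold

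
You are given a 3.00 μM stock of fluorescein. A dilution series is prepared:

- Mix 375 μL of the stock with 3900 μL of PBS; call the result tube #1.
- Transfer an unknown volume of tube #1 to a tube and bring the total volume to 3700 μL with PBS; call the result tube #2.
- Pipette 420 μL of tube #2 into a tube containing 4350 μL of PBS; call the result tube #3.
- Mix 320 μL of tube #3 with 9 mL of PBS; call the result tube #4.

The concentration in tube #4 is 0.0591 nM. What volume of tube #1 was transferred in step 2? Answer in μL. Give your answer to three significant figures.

275 μL

Step 1: 375 μL + 3900 μL = 4275 μL total → factor 4275/375 = 11.4
Step 2: v brought to 3700 μL → factor = 3700 μL/v
Step 3: 420 μL + 4350 μL = 4770 μL total → factor 4770/420 = 11.357
Step 4: 320 μL + 9 mL = 9320 μL total → factor 9320/320 = 29.125
Product of known-step factors = 3770.9
Overall factor = 3.00 μM / (0.0591 nM) = 50761
Step-2 factor = 50761 / 3770.9 = 13.462
v = 3700 μL / 13.462 = 275 μL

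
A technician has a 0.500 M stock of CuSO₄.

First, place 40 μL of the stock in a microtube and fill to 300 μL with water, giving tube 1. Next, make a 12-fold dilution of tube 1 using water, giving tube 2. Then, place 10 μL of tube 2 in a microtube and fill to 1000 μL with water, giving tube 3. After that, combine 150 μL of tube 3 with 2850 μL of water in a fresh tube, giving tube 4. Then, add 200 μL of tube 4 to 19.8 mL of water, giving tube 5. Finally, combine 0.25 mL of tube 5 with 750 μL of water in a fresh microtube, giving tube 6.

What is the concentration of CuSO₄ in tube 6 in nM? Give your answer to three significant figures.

Step 1: 40 μL brought to 300 μL → factor 300/40 = 7.5
Step 2: 12-fold → factor 12
Step 3: 10 μL brought to 1000 μL → factor 1000/10 = 100
Step 4: 150 μL + 2850 μL = 3000 μL total → factor 3000/150 = 20
Step 5: 200 μL + 19.8 mL = 20000 μL total → factor 20000/200 = 100
Step 6: 0.25 mL + 750 μL = 1 mL total → factor 1/0.25 = 4
Overall dilution factor = 7.5 × 12 × 100 × 20 × 100 × 4 = 7.2 × 10^7
Final = 0.500 M / 7.2 × 10^7 = 6.944 × 10^-9 M = 6.94 nM

6.94 nM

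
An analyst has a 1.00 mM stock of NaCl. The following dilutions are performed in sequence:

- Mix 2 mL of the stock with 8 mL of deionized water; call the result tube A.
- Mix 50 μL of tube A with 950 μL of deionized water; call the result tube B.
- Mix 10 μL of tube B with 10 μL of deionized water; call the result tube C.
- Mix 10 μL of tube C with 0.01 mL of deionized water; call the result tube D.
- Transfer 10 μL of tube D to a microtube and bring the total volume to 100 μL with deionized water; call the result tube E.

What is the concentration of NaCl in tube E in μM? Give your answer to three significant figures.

Step 1: 2 mL + 8 mL = 10 mL total → factor 10/2 = 5
Step 2: 50 μL + 950 μL = 1000 μL total → factor 1000/50 = 20
Step 3: 10 μL + 10 μL = 20 μL total → factor 20/10 = 2
Step 4: 10 μL + 0.01 mL = 20 μL total → factor 20/10 = 2
Step 5: 10 μL brought to 100 μL → factor 100/10 = 10
Overall dilution factor = 5 × 20 × 2 × 2 × 10 = 4000
Final = 1.00 mM / 4000 = 0.0002500 mM = 0.250 μM

0.250 μM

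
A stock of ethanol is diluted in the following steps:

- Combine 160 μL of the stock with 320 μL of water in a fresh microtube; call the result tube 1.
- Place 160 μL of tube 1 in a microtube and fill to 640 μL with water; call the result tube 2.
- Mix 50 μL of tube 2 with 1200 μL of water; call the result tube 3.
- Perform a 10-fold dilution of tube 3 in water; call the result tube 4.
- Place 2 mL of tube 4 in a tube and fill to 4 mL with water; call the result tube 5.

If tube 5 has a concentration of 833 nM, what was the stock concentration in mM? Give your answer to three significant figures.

Step 1: 160 μL + 320 μL = 480 μL total → factor 480/160 = 3
Step 2: 160 μL brought to 640 μL → factor 640/160 = 4
Step 3: 50 μL + 1200 μL = 1250 μL total → factor 1250/50 = 25
Step 4: 10-fold → factor 10
Step 5: 2 mL brought to 4 mL → factor 4/2 = 2
Overall dilution factor = 3 × 4 × 25 × 10 × 2 = 6000
Stock = 833 nM × 6000 = 4.998 × 10^6 nM = 5.00 mM

5.00 mM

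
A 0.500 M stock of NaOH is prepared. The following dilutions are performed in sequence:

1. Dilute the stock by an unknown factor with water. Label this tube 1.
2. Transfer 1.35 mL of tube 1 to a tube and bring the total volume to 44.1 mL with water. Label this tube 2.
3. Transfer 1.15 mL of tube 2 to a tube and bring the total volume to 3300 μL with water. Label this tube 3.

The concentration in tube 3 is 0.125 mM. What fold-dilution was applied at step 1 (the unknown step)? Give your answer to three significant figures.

42.7-fold

Step 1: unknown factor x
Step 2: 1.35 mL brought to 44.1 mL → factor 44.1/1.35 = 32.667
Step 3: 1.15 mL brought to 3300 μL → factor 3.3/1.15 = 2.8696
Product of known-step factors = 93.739
Overall factor = 0.500 M / (0.125 mM) = 4000
x = 4000 / 93.739 = 42.7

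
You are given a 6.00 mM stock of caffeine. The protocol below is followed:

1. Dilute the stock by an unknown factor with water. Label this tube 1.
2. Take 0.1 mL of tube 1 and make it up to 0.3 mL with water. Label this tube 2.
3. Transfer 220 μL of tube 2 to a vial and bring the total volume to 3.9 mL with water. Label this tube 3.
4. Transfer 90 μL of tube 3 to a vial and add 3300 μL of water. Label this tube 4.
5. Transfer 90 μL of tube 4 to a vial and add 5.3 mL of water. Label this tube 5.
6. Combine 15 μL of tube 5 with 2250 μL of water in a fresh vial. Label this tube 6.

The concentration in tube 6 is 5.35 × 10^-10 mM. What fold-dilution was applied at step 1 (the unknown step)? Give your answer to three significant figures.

619-fold

Step 1: unknown factor x
Step 2: 0.1 mL brought to 0.3 mL → factor 0.3/0.1 = 3
Step 3: 220 μL brought to 3.9 mL → factor 3900/220 = 17.727
Step 4: 90 μL + 3300 μL = 3390 μL total → factor 3390/90 = 37.667
Step 5: 90 μL + 5.3 mL = 5390 μL total → factor 5390/90 = 59.889
Step 6: 15 μL + 2250 μL = 2265 μL total → factor 2265/15 = 151
Product of known-step factors = 1.8115 × 10^7
Overall factor = 6.00 mM / (5.35 × 10^-10 mM) = 1.1215 × 10^10
x = 1.1215 × 10^10 / 1.8115 × 10^7 = 619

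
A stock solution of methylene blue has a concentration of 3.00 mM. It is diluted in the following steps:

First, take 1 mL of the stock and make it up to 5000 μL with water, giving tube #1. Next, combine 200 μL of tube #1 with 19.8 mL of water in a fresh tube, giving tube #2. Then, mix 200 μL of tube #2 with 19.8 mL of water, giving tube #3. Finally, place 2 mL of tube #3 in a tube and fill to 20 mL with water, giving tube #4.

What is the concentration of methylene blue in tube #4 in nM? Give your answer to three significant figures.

6.00 nM

Step 1: 1 mL brought to 5000 μL → factor 5/1 = 5
Step 2: 200 μL + 19.8 mL = 20000 μL total → factor 20000/200 = 100
Step 3: 200 μL + 19.8 mL = 20000 μL total → factor 20000/200 = 100
Step 4: 2 mL brought to 20 mL → factor 20/2 = 10
Overall dilution factor = 5 × 100 × 100 × 10 = 5 × 10^5
Final = 3.00 mM / 5 × 10^5 = 6.000 × 10^-6 mM = 6.00 nM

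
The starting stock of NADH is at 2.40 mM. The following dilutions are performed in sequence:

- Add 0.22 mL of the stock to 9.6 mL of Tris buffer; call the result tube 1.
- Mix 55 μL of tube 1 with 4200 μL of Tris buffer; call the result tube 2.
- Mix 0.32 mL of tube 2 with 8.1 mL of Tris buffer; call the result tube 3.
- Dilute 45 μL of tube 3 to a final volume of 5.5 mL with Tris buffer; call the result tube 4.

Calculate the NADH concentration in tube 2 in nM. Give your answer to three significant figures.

Step 1: 0.22 mL + 9.6 mL = 9.82 mL total → factor 9.82/0.22 = 44.636
Step 2: 55 μL + 4200 μL = 4255 μL total → factor 4255/55 = 77.364
Dilution factor through tube 2 = 44.636 × 77.364 = 3453.2
[tube 2] = 2.40 mM / 3453.2 = 0.0006950 mM = 695 nM

695 nM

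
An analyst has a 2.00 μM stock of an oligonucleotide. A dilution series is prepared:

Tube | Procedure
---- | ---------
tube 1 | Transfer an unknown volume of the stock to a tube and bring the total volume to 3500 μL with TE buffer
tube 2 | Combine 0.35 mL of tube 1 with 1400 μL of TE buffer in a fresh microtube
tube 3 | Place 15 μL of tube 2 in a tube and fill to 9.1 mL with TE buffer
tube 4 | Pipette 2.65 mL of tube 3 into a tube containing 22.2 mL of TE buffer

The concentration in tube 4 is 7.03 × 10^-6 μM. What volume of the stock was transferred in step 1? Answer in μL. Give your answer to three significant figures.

Step 1: v brought to 3500 μL → factor = 3500 μL/v
Step 2: 0.35 mL + 1400 μL = 1.75 mL total → factor 1.75/0.35 = 5
Step 3: 15 μL brought to 9.1 mL → factor 9100/15 = 606.67
Step 4: 2.65 mL + 22.2 mL = 24.85 mL total → factor 24.85/2.65 = 9.3774
Product of known-step factors = 28445
Overall factor = 2.00 μM / (7.03 × 10^-6 μM) = 2.845 × 10^5
Step-1 factor = 2.845 × 10^5 / 28445 = 10.002
v = 3500 μL / 10.002 = 350 μL

350 μL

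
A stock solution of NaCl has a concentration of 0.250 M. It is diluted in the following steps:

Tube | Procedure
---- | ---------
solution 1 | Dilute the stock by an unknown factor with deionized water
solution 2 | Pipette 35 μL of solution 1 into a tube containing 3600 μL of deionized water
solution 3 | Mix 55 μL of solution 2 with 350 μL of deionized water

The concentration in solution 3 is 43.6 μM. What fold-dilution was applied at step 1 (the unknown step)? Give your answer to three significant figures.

7.50-fold

Step 1: unknown factor x
Step 2: 35 μL + 3600 μL = 3635 μL total → factor 3635/35 = 103.86
Step 3: 55 μL + 350 μL = 405 μL total → factor 405/55 = 7.3636
Product of known-step factors = 764.77
Overall factor = 0.250 M / (43.6 μM) = 5733.9
x = 5733.9 / 764.77 = 7.50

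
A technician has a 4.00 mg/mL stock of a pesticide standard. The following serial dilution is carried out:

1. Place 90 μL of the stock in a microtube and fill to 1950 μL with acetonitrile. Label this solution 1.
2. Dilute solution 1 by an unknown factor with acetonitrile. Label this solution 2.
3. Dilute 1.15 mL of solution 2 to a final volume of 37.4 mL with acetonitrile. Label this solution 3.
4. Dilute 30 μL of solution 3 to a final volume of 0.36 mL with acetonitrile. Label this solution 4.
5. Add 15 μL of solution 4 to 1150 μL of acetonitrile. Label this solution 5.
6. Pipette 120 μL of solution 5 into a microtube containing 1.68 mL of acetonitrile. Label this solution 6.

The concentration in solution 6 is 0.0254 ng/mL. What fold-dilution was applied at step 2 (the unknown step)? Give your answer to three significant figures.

Step 1: 90 μL brought to 1950 μL → factor 1950/90 = 21.667
Step 2: unknown factor x
Step 3: 1.15 mL brought to 37.4 mL → factor 37.4/1.15 = 32.522
Step 4: 30 μL brought to 0.36 mL → factor 360/30 = 12
Step 5: 15 μL + 1150 μL = 1165 μL total → factor 1165/15 = 77.667
Step 6: 120 μL + 1.68 mL = 1800 μL total → factor 1800/120 = 15
Product of known-step factors = 9.8508 × 10^6
Overall factor = 4.00 mg/mL / (0.0254 ng/mL) = 1.5748 × 10^8
x = 1.5748 × 10^8 / 9.8508 × 10^6 = 16.0

16.0-fold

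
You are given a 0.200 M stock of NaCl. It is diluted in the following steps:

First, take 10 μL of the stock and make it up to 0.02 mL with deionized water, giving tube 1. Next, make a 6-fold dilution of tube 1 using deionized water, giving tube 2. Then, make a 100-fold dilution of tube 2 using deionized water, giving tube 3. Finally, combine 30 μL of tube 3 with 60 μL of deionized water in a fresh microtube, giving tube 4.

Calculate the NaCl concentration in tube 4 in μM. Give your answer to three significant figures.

55.6 μM

Step 1: 10 μL brought to 0.02 mL → factor 20/10 = 2
Step 2: 6-fold → factor 6
Step 3: 100-fold → factor 100
Step 4: 30 μL + 60 μL = 90 μL total → factor 90/30 = 3
Dilution factor through tube 4 = 2 × 6 × 100 × 3 = 3600
[tube 4] = 0.200 M / 3600 = 5.556 × 10^-5 M = 55.6 μM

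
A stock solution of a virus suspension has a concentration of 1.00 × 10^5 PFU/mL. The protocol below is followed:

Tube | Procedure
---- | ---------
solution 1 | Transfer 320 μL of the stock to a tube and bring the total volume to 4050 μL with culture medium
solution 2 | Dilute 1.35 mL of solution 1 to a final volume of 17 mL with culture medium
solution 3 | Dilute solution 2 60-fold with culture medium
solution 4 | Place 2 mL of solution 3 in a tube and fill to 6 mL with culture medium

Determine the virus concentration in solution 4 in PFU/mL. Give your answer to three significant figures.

Step 1: 320 μL brought to 4050 μL → factor 4050/320 = 12.656
Step 2: 1.35 mL brought to 17 mL → factor 17/1.35 = 12.593
Step 3: 60-fold → factor 60
Step 4: 2 mL brought to 6 mL → factor 6/2 = 3
Overall dilution factor = 12.656 × 12.593 × 60 × 3 = 28688
Final = 1.00 × 10^5 PFU/mL / 28688 = 3.49 PFU/mL

3.49 PFU/mL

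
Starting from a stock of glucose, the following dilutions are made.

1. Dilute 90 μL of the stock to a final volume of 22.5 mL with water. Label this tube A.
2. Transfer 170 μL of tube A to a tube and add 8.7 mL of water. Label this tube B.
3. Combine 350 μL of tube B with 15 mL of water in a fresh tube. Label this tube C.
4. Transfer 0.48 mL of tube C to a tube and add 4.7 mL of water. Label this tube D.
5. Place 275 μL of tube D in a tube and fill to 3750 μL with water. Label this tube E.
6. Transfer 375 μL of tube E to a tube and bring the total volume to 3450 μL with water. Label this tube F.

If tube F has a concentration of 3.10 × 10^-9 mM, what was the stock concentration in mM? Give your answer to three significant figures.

2.40 mM

Step 1: 90 μL brought to 22.5 mL → factor 22500/90 = 250
Step 2: 170 μL + 8.7 mL = 8870 μL total → factor 8870/170 = 52.176
Step 3: 350 μL + 15 mL = 15350 μL total → factor 15350/350 = 43.857
Step 4: 0.48 mL + 4.7 mL = 5.18 mL total → factor 5.18/0.48 = 10.792
Step 5: 275 μL brought to 3750 μL → factor 3750/275 = 13.636
Step 6: 375 μL brought to 3450 μL → factor 3450/375 = 9.2
Overall dilution factor = 250 × 52.176 × 43.857 × 10.792 × 13.636 × 9.2 = 7.7452 × 10^8
Stock = 3.10 × 10^-9 mM × 7.7452 × 10^8 = 2.40 mM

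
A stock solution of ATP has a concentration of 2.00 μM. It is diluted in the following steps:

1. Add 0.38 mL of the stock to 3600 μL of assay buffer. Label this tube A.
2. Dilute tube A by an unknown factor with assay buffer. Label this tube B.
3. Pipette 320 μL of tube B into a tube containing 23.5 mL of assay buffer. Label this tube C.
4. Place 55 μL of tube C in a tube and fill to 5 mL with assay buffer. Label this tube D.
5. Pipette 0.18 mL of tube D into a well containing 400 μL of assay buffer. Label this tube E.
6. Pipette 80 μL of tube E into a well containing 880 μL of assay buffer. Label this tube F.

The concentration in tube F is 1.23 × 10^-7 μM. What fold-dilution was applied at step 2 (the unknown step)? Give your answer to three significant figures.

5.93-fold

Step 1: 0.38 mL + 3600 μL = 3.98 mL total → factor 3.98/0.38 = 10.474
Step 2: unknown factor x
Step 3: 320 μL + 23.5 mL = 23820 μL total → factor 23820/320 = 74.438
Step 4: 55 μL brought to 5 mL → factor 5000/55 = 90.909
Step 5: 0.18 mL + 400 μL = 0.58 mL total → factor 0.58/0.18 = 3.2222
Step 6: 80 μL + 880 μL = 960 μL total → factor 960/80 = 12
Product of known-step factors = 2.7405 × 10^6
Overall factor = 2.00 μM / (1.23 × 10^-7 μM) = 1.626 × 10^7
x = 1.626 × 10^7 / 2.7405 × 10^6 = 5.93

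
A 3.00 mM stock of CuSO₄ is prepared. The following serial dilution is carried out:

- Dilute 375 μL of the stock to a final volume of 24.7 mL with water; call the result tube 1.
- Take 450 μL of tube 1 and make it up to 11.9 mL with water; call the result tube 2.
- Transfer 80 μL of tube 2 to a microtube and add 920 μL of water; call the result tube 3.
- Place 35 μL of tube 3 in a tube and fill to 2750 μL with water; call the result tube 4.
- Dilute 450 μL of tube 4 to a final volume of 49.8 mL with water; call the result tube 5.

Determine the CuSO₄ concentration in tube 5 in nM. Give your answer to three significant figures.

0.0158 nM

Step 1: 375 μL brought to 24.7 mL → factor 24700/375 = 65.867
Step 2: 450 μL brought to 11.9 mL → factor 11900/450 = 26.444
Step 3: 80 μL + 920 μL = 1000 μL total → factor 1000/80 = 12.5
Step 4: 35 μL brought to 2750 μL → factor 2750/35 = 78.571
Step 5: 450 μL brought to 49.8 mL → factor 49800/450 = 110.67
Overall dilution factor = 65.867 × 26.444 × 12.5 × 78.571 × 110.67 = 1.8932 × 10^8
Final = 3.00 mM / 1.8932 × 10^8 = 1.585 × 10^-8 mM = 0.0158 nM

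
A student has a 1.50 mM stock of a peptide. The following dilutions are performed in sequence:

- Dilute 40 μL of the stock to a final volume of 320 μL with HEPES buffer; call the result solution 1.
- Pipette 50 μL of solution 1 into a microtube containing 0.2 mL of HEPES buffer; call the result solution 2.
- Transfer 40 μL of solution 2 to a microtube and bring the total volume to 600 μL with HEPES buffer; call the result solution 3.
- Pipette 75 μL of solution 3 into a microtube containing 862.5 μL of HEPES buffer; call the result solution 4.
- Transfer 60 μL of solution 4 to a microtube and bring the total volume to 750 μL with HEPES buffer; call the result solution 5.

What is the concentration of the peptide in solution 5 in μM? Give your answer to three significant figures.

0.0160 μM

Step 1: 40 μL brought to 320 μL → factor 320/40 = 8
Step 2: 50 μL + 0.2 mL = 250 μL total → factor 250/50 = 5
Step 3: 40 μL brought to 600 μL → factor 600/40 = 15
Step 4: 75 μL + 862.5 μL = 937.5 μL total → factor 937.5/75 = 12.5
Step 5: 60 μL brought to 750 μL → factor 750/60 = 12.5
Overall dilution factor = 8 × 5 × 15 × 12.5 × 12.5 = 93750
Final = 1.50 mM / 93750 = 1.600 × 10^-5 mM = 0.0160 μM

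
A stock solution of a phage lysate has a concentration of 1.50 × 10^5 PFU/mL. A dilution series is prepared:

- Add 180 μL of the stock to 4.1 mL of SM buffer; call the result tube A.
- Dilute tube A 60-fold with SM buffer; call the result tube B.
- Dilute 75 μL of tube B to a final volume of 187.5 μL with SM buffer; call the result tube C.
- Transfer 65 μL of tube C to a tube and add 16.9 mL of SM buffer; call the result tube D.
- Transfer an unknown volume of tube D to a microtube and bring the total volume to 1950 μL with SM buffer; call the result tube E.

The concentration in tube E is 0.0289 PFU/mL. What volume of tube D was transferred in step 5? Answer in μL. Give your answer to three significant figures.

Step 1: 180 μL + 4.1 mL = 4280 μL total → factor 4280/180 = 23.778
Step 2: 60-fold → factor 60
Step 3: 75 μL brought to 187.5 μL → factor 187.5/75 = 2.5
Step 4: 65 μL + 16.9 mL = 16965 μL total → factor 16965/65 = 261
Step 5: v brought to 1950 μL → factor = 1950 μL/v
Product of known-step factors = 9.309 × 10^5
Overall factor = 1.50 × 10^5 PFU/mL / (0.0289 PFU/mL) = 5.1903 × 10^6
Step-5 factor = 5.1903 × 10^6 / 9.309 × 10^5 = 5.5756
v = 1950 μL / 5.5756 = 350 μL

350 μL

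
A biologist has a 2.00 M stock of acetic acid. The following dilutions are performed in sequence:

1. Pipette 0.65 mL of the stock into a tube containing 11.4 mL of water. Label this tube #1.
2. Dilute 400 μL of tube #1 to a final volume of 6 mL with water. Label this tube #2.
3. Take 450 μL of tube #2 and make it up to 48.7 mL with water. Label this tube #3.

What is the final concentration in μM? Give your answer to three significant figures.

66.5 μM

Step 1: 0.65 mL + 11.4 mL = 12.05 mL total → factor 12.05/0.65 = 18.538
Step 2: 400 μL brought to 6 mL → factor 6000/400 = 15
Step 3: 450 μL brought to 48.7 mL → factor 48700/450 = 108.22
Overall dilution factor = 18.538 × 15 × 108.22 = 30094
Final = 2.00 M / 30094 = 6.646 × 10^-5 M = 66.5 μM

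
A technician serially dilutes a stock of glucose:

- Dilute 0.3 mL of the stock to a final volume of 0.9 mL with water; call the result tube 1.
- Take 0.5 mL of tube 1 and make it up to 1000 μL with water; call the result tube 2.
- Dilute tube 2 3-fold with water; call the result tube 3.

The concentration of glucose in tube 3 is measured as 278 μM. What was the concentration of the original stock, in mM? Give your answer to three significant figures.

Step 1: 0.3 mL brought to 0.9 mL → factor 0.9/0.3 = 3
Step 2: 0.5 mL brought to 1000 μL → factor 1/0.5 = 2
Step 3: 3-fold → factor 3
Overall dilution factor = 3 × 2 × 3 = 18
Stock = 278 μM × 18 = 5004 μM = 5.00 mM

5.00 mM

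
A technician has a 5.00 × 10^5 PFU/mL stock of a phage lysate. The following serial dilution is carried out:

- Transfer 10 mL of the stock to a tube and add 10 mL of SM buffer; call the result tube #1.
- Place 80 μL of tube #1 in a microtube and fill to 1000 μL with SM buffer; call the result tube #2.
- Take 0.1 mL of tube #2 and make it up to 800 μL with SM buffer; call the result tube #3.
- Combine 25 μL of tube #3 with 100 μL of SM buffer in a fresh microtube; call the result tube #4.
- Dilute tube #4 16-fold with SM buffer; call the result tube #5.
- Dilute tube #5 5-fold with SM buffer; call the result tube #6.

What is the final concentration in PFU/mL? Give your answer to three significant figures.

6.25 PFU/mL

Step 1: 10 mL + 10 mL = 20 mL total → factor 20/10 = 2
Step 2: 80 μL brought to 1000 μL → factor 1000/80 = 12.5
Step 3: 0.1 mL brought to 800 μL → factor 0.8/0.1 = 8
Step 4: 25 μL + 100 μL = 125 μL total → factor 125/25 = 5
Step 5: 16-fold → factor 16
Step 6: 5-fold → factor 5
Overall dilution factor = 2 × 12.5 × 8 × 5 × 16 × 5 = 80000
Final = 5.00 × 10^5 PFU/mL / 80000 = 6.25 PFU/mL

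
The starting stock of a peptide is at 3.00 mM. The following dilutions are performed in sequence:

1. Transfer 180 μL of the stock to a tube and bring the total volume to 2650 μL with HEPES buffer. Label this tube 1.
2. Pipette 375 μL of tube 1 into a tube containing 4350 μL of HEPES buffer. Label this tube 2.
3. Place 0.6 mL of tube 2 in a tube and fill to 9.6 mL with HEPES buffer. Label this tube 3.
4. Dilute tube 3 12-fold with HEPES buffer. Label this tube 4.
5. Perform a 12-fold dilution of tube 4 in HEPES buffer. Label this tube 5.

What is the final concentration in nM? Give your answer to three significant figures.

7.02 nM

Step 1: 180 μL brought to 2650 μL → factor 2650/180 = 14.722
Step 2: 375 μL + 4350 μL = 4725 μL total → factor 4725/375 = 12.6
Step 3: 0.6 mL brought to 9.6 mL → factor 9.6/0.6 = 16
Step 4: 12-fold → factor 12
Step 5: 12-fold → factor 12
Overall dilution factor = 14.722 × 12.6 × 16 × 12 × 12 = 4.2739 × 10^5
Final = 3.00 mM / 4.2739 × 10^5 = 7.019 × 10^-6 mM = 7.02 nM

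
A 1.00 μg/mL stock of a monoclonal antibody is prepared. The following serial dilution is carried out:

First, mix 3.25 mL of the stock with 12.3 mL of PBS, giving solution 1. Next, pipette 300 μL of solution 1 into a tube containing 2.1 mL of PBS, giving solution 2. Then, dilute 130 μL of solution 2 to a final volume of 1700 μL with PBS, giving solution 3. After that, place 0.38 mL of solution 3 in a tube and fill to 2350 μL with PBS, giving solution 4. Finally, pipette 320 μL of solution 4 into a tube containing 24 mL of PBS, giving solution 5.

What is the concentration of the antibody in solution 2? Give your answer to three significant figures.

0.0261 μg/mL

Step 1: 3.25 mL + 12.3 mL = 15.55 mL total → factor 15.55/3.25 = 4.7846
Step 2: 300 μL + 2.1 mL = 2400 μL total → factor 2400/300 = 8
Dilution factor through solution 2 = 4.7846 × 8 = 38.277
[solution 2] = 1.00 μg/mL / 38.277 = 0.0261 μg/mL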